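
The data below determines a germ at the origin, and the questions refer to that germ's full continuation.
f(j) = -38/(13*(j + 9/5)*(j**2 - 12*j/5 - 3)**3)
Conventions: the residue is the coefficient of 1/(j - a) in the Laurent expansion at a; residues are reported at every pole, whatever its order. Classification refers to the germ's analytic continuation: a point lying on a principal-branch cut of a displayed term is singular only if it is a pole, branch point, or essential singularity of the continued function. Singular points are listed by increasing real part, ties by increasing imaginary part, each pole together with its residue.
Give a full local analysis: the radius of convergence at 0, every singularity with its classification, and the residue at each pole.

Denominator factor (j + 9/5): pole of order 1 at -9/5, modulus 9/5.
Denominator factor (j**2 - 12*j/5 - 3)^3: discriminant 444/25, real irrational roots 6/5 + (1/5)*sqrt(111) and 6/5 - (1/5)*sqrt(111); poles of order 3, moduli 6/5 + (1/5)*sqrt(111) and -6/5 + (1/5)*sqrt(111).
The radius of convergence is the smallest modulus among the singular points: -6/5 + (1/5)*sqrt(111).
At the order-1 pole -9/5 set g(j) = (j - (-9/5))*f(j) = -38/(13*(j**2 - 12*j/5 - 3)**3).
Simple pole: residue = g(a) at a = -9/5, which is -15625/506844.
The factor j**2 - 12*j/5 - 3 splits as (j - a)(j - a') with a = 6/5 - (1/5)*sqrt(111), a' = 6/5 + (1/5)*sqrt(111). At the order-3 pole a set g(j) = (j - a)^3*f(j) = [-38/(13*(j + 9/5))] / (j - a')^3.
Order-3 pole: residue = g''(a)/2; g''(6/5 - (1/5)*sqrt(111)) = 15625/506844 + (62890625/17115446088)*sqrt(111), so the residue is 15625/1013688 + (62890625/34230892176)*sqrt(111).
The factor j**2 - 12*j/5 - 3 splits as (j - a)(j - a') with a = 6/5 + (1/5)*sqrt(111), a' = 6/5 - (1/5)*sqrt(111). At the order-3 pole a set g(j) = (j - a)^3*f(j) = [-38/(13*(j + 9/5))] / (j - a')^3.
Order-3 pole: residue = g''(a)/2; g''(6/5 + (1/5)*sqrt(111)) = 15625/506844 - (62890625/17115446088)*sqrt(111), so the residue is 15625/1013688 - (62890625/34230892176)*sqrt(111).
List the singular points by increasing real part (a conjugate pair: the negative imaginary part first).

Radius of convergence at 0: -6/5 + (1/5)*sqrt(111).
At -9/5: a pole of order 1; residue -15625/506844.
At 6/5 - (1/5)*sqrt(111): a pole of order 3; residue 15625/1013688 + (62890625/34230892176)*sqrt(111).
At 6/5 + (1/5)*sqrt(111): a pole of order 3; residue 15625/1013688 - (62890625/34230892176)*sqrt(111).


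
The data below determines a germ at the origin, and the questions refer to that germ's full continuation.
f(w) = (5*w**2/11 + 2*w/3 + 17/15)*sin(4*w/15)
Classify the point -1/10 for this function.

The point is a regular point.

There is no denominator, hence no pole anywhere.
The factor sin(4*w/15) is entire.
So the germ continues analytically to -1/10.


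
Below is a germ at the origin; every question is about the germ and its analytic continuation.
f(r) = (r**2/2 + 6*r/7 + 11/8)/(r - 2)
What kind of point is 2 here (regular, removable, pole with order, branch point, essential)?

The point is a pole of order 1.

The denominator factor r - 2 vanishes at 2 and appears to the power 1; the numerator there equals 285/56, nonzero, and no other factor vanishes.
Hence a pole whose order is the multiplicity, 1.


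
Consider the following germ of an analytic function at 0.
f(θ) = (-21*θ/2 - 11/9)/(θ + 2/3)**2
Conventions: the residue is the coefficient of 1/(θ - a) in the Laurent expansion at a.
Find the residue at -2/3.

The residue is -21/2.

At the order-2 pole -2/3 set g(θ) = (θ - (-2/3))^2*f(θ) = -21*θ/2 - 11/9.
Order-2 pole: residue = g'(a); g'(-2/3) = -21/2, so the residue is -21/2.


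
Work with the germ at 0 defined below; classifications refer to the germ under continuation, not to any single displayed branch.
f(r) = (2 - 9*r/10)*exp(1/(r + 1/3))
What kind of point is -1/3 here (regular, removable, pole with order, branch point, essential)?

The exponent 1/(r - (-1/3)) has a pole at -1/3, so exp(1/(r - (-1/3))) takes every nonzero value near it: an essential singularity (not a pole of any order).

The point is an essential singularity.


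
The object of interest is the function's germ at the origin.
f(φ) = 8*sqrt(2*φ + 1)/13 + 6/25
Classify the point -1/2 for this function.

The point is an algebraic (square-root) branch point.

The term (8/13)*sqrt(1 - φ/(-1/2)) has argument 1 - -1/2/(-1/2) = 0 at -1/2: a square-root (algebraic, two-sheeted) branch point; the remaining terms are analytic or single-valued there.


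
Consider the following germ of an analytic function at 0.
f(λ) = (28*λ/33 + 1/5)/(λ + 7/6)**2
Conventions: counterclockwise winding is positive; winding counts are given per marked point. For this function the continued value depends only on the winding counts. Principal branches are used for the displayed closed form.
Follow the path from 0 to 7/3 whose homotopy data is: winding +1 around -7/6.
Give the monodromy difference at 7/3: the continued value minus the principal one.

The function is rational, hence single-valued: continuing it around any pole returns the same value, so the difference is 0.

Continued minus principal equals 0.


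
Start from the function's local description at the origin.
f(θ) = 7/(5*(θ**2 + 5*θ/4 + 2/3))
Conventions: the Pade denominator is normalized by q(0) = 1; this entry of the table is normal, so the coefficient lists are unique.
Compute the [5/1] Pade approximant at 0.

Taylor coefficients needed (expand at 0): a_0 = 21/10, a_1 = -63/16, a_2 = 2709/640, a_3 = -2079/1024, a_4 = -104139/40960, a_5 = 512001/65536, a_6 = -28402731/2621440.
Write the denominator as Q(θ) = 1 + q1*θ. Requiring Q*f - P = O(θ^7) with deg P <= 5 kills the coefficients of θ^6..θ^6 in Q*f:
  θ^6: a_6 + q1*a_5 = 0, i.e. -28402731/2621440 + (512001/65536)*q1 = 0.
Solving this linear system: q1 = 50093/36120.
The numerator is Q*f truncated at degree 5: P0 = a_0 = 21/10; P1 = a_1 + q1*a_0 = -1102/1075; P2 = a_2 + q1*a_1 = -264/215; P3 = a_3 + q1*a_2 = 96/25; P4 = a_4 + q1*a_3 = -1152/215; P5 = a_5 + q1*a_4 = 4608/1075.

The Pade approximant has numerator coefficients [21/10, -1102/1075, -264/215, 96/25, -1152/215, 4608/1075]; denominator coefficients [1, 50093/36120].


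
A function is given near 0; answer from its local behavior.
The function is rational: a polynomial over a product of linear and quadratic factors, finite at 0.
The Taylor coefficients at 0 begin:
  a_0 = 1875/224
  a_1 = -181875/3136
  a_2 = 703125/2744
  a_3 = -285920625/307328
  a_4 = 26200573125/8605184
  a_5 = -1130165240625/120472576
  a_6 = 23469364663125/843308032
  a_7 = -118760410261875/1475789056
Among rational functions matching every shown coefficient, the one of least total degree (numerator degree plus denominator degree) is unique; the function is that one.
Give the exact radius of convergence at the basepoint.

No rational of total degree below 4 reproduces all 8 coefficients; solving the [0/4] Pade equations on them gives f(v) = 25/(28*(v + 2/5)**2*(v**2 + 9*v/7 + 2/3)), whose expansion matches every shown term.
Denominator factor (v**2 + 9*v/7 + 2/3): discriminant -149/147, complex-conjugate roots (-9/14) + ((1/42)*sqrt(447))*i and (-9/14) - ((1/42)*sqrt(447))*i; poles of order 1, moduli (1/3)*sqrt(6) and (1/3)*sqrt(6).
Denominator factor (v + 2/5)^2: pole of order 2 at -2/5, modulus 2/5.
The radius of convergence is the smallest modulus among the singular points: 2/5.

The radius of convergence is 2/5.


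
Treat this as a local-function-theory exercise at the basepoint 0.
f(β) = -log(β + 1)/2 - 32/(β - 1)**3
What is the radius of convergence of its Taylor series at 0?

Denominator factor (β - 1)^3: pole of order 3 at 1, modulus 1.
Branch term (-1/2)*log(1 - β/(-1)): its argument vanishes at β = -1, a logarithmic branch point, modulus 1.
The radius of convergence is the smallest modulus among the singular points: 1.

The radius of convergence is 1.


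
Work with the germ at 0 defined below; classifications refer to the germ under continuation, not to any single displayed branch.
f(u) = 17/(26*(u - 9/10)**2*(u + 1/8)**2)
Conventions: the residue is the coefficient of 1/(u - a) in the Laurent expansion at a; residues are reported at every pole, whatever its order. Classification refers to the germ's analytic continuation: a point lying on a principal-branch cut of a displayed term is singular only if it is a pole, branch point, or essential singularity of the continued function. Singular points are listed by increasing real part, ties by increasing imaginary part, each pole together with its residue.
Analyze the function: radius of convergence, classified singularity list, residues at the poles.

Radius of convergence at 0: 1/8.
At -1/8: a pole of order 2; residue 1088000/895973.
At 9/10: a pole of order 2; residue -1088000/895973.

Denominator factor (u + 1/8)^2: pole of order 2 at -1/8, modulus 1/8.
Denominator factor (u - 9/10)^2: pole of order 2 at 9/10, modulus 9/10.
The radius of convergence is the smallest modulus among the singular points: 1/8.
At the order-2 pole -1/8 set g(u) = (u - (-1/8))^2*f(u) = 17/(26*(u - 9/10)**2).
Order-2 pole: residue = g'(a); g'(-1/8) = 1088000/895973, so the residue is 1088000/895973.
At the order-2 pole 9/10 set g(u) = (u - (9/10))^2*f(u) = 17/(26*(u + 1/8)**2).
Order-2 pole: residue = g'(a); g'(9/10) = -1088000/895973, so the residue is -1088000/895973.
List the singular points by increasing real part (a conjugate pair: the negative imaginary part first).


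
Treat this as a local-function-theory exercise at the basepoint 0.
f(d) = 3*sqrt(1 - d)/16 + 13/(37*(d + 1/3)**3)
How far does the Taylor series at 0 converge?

The radius of convergence is 1/3.

Denominator factor (d + 1/3)^3: pole of order 3 at -1/3, modulus 1/3.
Branch term (3/16)*sqrt(1 - d/(1)): its argument vanishes at d = 1, a square-root branch point, modulus 1.
The radius of convergence is the smallest modulus among the singular points: 1/3.


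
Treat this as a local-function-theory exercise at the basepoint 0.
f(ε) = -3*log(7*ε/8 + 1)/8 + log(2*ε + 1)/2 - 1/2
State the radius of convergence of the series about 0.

Branch term (1/2)*log(1 - ε/(-1/2)): its argument vanishes at ε = -1/2, a logarithmic branch point, modulus 1/2.
Branch term (-3/8)*log(1 - ε/(-8/7)): its argument vanishes at ε = -8/7, a logarithmic branch point, modulus 8/7.
The radius of convergence is the smallest modulus among the singular points: 1/2.

The radius of convergence is 1/2.


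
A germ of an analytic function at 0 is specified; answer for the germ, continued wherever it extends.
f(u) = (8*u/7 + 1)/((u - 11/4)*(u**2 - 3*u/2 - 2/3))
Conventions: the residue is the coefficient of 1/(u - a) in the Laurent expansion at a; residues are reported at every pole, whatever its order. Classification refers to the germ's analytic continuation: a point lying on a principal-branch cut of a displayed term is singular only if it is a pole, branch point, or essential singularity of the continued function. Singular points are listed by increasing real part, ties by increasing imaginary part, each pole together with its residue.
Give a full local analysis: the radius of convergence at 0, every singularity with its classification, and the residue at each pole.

Radius of convergence at 0: -3/4 + (1/12)*sqrt(177).
At 3/4 - (1/12)*sqrt(177): a pole of order 1; residue -696/931 + (3440/54929)*sqrt(177).
At 3/4 + (1/12)*sqrt(177): a pole of order 1; residue -696/931 - (3440/54929)*sqrt(177).
At 11/4: a pole of order 1; residue 1392/931.


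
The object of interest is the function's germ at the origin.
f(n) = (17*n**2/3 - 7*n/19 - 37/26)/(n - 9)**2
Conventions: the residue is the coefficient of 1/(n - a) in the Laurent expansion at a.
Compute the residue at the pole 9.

At the order-2 pole 9 set g(n) = (n - (9))^2*f(n) = 17*n**2/3 - 7*n/19 - 37/26.
Order-2 pole: residue = g'(a); g'(9) = 1931/19, so the residue is 1931/19.

The residue is 1931/19.


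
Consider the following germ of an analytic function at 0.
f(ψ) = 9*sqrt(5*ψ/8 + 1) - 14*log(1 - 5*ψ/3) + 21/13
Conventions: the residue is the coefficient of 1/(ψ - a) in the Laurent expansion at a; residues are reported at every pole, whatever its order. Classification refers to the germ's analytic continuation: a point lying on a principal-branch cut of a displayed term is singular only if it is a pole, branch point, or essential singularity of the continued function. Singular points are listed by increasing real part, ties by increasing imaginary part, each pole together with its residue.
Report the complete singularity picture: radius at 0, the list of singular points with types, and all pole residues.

Branch term (9)*sqrt(1 - ψ/(-8/5)): its argument vanishes at ψ = -8/5, a square-root branch point, modulus 8/5.
Branch term (-14)*log(1 - ψ/(3/5)): its argument vanishes at ψ = 3/5, a logarithmic branch point, modulus 3/5.
The radius of convergence is the smallest modulus among the singular points: 3/5.
List the singular points by increasing real part (a conjugate pair: the negative imaginary part first).

Radius of convergence at 0: 3/5.
At -8/5: an algebraic (square-root) branch point.
At 3/5: a logarithmic branch point.


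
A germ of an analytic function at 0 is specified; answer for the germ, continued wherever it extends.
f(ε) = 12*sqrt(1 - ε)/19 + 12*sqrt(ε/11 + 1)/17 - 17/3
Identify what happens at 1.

The term (12/19)*sqrt(1 - ε/(1)) has argument 1 - 1/(1) = 0 at 1: a square-root (algebraic, two-sheeted) branch point; the remaining terms are analytic or single-valued there.

The point is an algebraic (square-root) branch point.


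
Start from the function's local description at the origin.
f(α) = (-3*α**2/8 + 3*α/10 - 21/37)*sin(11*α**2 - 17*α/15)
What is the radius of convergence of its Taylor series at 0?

The factor sin(11*α**2 - 17*α/15) is entire and contributes no finite singular point.
The polynomial part has no poles.
No finite singular points: the Taylor series at 0 converges everywhere.

The radius of convergence is infinite.


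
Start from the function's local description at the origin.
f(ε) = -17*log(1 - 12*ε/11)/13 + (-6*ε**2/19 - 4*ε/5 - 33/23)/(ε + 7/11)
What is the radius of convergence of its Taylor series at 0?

Denominator factor (ε + 7/11): pole of order 1 at -7/11, modulus 7/11.
Branch term (-17/13)*log(1 - ε/(11/12)): its argument vanishes at ε = 11/12, a logarithmic branch point, modulus 11/12.
The radius of convergence is the smallest modulus among the singular points: 7/11.

The radius of convergence is 7/11.


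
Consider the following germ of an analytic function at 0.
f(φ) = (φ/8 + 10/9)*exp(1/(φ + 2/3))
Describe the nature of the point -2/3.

The point is an essential singularity.

The exponent 1/(φ - (-2/3)) has a pole at -2/3, so exp(1/(φ - (-2/3))) takes every nonzero value near it: an essential singularity (not a pole of any order).


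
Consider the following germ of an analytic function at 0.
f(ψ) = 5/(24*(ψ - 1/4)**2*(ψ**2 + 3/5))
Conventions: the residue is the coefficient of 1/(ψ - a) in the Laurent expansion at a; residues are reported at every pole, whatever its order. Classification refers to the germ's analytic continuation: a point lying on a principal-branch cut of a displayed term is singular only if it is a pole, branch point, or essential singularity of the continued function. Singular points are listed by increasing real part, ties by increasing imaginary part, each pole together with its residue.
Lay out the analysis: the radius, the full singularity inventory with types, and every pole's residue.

Denominator factor (ψ**2 + 3/5): discriminant -12/5, complex-conjugate roots ((1/5)*sqrt(15))*i and -((1/5)*sqrt(15))*i; poles of order 1, moduli (1/5)*sqrt(15) and (1/5)*sqrt(15).
Denominator factor (ψ - 1/4)^2: pole of order 2 at 1/4, modulus 1/4.
The radius of convergence is the smallest modulus among the singular points: 1/4.
The factor ψ**2 + 3/5 splits as (ψ - a)(ψ - a') with a = -((1/5)*sqrt(15))*i, a' = ((1/5)*sqrt(15))*i. At the order-1 pole a set g(ψ) = (ψ - a)*f(ψ) = [5/(24*(ψ - 1/4)**2)] / (ψ - a').
Simple pole: residue = g(a) at a = -((1/5)*sqrt(15))*i, which is (1000/8427) - ((1075/25281)*sqrt(15))*i.
The factor ψ**2 + 3/5 splits as (ψ - a)(ψ - a') with a = ((1/5)*sqrt(15))*i, a' = -((1/5)*sqrt(15))*i. At the order-1 pole a set g(ψ) = (ψ - a)*f(ψ) = [5/(24*(ψ - 1/4)**2)] / (ψ - a').
Simple pole: residue = g(a) at a = ((1/5)*sqrt(15))*i, which is (1000/8427) + ((1075/25281)*sqrt(15))*i.
At the order-2 pole 1/4 set g(ψ) = (ψ - (1/4))^2*f(ψ) = 5/(24*(ψ**2 + 3/5)).
Order-2 pole: residue = g'(a); g'(1/4) = -2000/8427, so the residue is -2000/8427.
List the singular points by increasing real part (a conjugate pair: the negative imaginary part first).

Radius of convergence at 0: 1/4.
At -((1/5)*sqrt(15))*i: a pole of order 1; residue (1000/8427) - ((1075/25281)*sqrt(15))*i.
At ((1/5)*sqrt(15))*i: a pole of order 1; residue (1000/8427) + ((1075/25281)*sqrt(15))*i.
At 1/4: a pole of order 2; residue -2000/8427.


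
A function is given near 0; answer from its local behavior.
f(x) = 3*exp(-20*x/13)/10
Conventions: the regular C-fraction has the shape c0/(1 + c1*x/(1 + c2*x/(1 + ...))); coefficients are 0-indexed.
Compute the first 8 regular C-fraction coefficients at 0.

Taylor coefficients (expand at 0): a_0 = 3/10, a_1 = -6/13, a_2 = 60/169, a_3 = -400/2197, a_4 = 2000/28561, a_5 = -8000/371293, a_6 = 80000/14480427, a_7 = -1600000/1317718857.
c0 = a_0 = 3/10. Peel one level at a time: if S = 1 + c*x/S' with S'(0) = 1, then c is the x-coefficient of S and S' = c*x/(S - 1).
S_1 = c0/f = 1 + (20/13)*x + (200/169)*x^2 + ...; c1 = 20/13.
S_2 = c1*x/(S_1 - 1) = 1 + (-10/13)*x + (100/507)*x^2 + ...; c2 = -10/13.
S_3 = c2*x/(S_2 - 1) = 1 + (10/39)*x + (100/1521)*x^2 + ...; c3 = 10/39.
S_4 = c3*x/(S_3 - 1) = 1 + (-10/39)*x + (20/507)*x^2 + ...; c4 = -10/39.
S_5 = c4*x/(S_4 - 1) = 1 + (2/13)*x + (4/169)*x^2 + ...; c5 = 2/13.
S_6 = c5*x/(S_5 - 1) = 1 + (-2/13)*x + (20/1183)*x^2 + ...; c6 = -2/13.
S_7 = c6*x/(S_6 - 1) = 1 + (10/91)*x + ...; c7 = 10/91.

The regular C-fraction coefficients are [3/10, 20/13, -10/13, 10/39, -10/39, 2/13, -2/13, 10/91].


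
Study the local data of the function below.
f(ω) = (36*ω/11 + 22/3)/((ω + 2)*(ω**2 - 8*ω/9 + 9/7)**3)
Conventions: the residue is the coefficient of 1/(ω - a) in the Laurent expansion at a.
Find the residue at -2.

The residue is 2167074/969332375.

At the order-1 pole -2 set g(ω) = (ω - (-2))*f(ω) = (36*ω/11 + 22/3)/(ω**2 - 8*ω/9 + 9/7)**3.
Simple pole: residue = g(a) at a = -2, which is 2167074/969332375.


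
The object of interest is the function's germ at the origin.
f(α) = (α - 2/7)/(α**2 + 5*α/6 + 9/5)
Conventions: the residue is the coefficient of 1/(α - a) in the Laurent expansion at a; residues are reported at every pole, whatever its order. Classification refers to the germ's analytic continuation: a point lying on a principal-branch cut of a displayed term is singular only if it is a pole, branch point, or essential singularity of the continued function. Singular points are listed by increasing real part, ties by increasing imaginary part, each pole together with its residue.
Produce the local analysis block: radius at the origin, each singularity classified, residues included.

Denominator factor (α**2 + 5*α/6 + 9/5): discriminant -1171/180, complex-conjugate roots (-5/12) + ((1/60)*sqrt(5855))*i and (-5/12) - ((1/60)*sqrt(5855))*i; poles of order 1, moduli (3/5)*sqrt(5) and (3/5)*sqrt(5).
The radius of convergence is the smallest modulus among the singular points: (3/5)*sqrt(5).
The factor α**2 + 5*α/6 + 9/5 splits as (α - a)(α - a') with a = (-5/12) - ((1/60)*sqrt(5855))*i, a' = (-5/12) + ((1/60)*sqrt(5855))*i. At the order-1 pole a set g(α) = (α - a)*f(α) = [α - 2/7] / (α - a').
Simple pole: residue = g(a) at a = (-5/12) - ((1/60)*sqrt(5855))*i, which is (1/2) - ((59/16394)*sqrt(5855))*i.
The factor α**2 + 5*α/6 + 9/5 splits as (α - a)(α - a') with a = (-5/12) + ((1/60)*sqrt(5855))*i, a' = (-5/12) - ((1/60)*sqrt(5855))*i. At the order-1 pole a set g(α) = (α - a)*f(α) = [α - 2/7] / (α - a').
Simple pole: residue = g(a) at a = (-5/12) + ((1/60)*sqrt(5855))*i, which is (1/2) + ((59/16394)*sqrt(5855))*i.
List the singular points by increasing real part (a conjugate pair: the negative imaginary part first).

Radius of convergence at 0: (3/5)*sqrt(5).
At (-5/12) - ((1/60)*sqrt(5855))*i: a pole of order 1; residue (1/2) - ((59/16394)*sqrt(5855))*i.
At (-5/12) + ((1/60)*sqrt(5855))*i: a pole of order 1; residue (1/2) + ((59/16394)*sqrt(5855))*i.


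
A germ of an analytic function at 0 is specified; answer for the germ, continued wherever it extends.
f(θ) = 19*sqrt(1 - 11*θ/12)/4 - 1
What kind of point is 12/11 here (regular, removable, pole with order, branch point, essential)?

The term (19/4)*sqrt(1 - θ/(12/11)) has argument 1 - 12/11/(12/11) = 0 at 12/11: a square-root (algebraic, two-sheeted) branch point; the remaining terms are analytic or single-valued there.

The point is an algebraic (square-root) branch point.


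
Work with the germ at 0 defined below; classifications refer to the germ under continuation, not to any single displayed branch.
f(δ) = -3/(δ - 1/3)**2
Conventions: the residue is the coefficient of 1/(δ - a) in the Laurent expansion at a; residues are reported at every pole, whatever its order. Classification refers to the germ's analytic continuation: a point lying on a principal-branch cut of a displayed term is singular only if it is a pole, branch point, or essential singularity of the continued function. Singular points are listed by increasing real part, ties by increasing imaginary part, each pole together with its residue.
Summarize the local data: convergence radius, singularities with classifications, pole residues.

Radius of convergence at 0: 1/3.
At 1/3: a pole of order 2; residue 0.

Denominator factor (δ - 1/3)^2: pole of order 2 at 1/3, modulus 1/3.
The radius of convergence is the smallest modulus among the singular points: 1/3.
At the order-2 pole 1/3 set g(δ) = (δ - (1/3))^2*f(δ) = -3.
Order-2 pole: residue = g'(a); g'(1/3) = 0, so the residue is 0.


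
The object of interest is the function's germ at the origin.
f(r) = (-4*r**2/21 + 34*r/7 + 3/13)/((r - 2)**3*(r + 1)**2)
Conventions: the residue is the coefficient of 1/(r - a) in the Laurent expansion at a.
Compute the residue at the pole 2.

The residue is 115/7371.

At the order-3 pole 2 set g(r) = (r - (2))^3*f(r) = (-4*r**2/21 + 34*r/7 + 3/13)/(r + 1)**2.
Order-3 pole: residue = g''(a)/2; g''(2) = 230/7371, so the residue is 115/7371.


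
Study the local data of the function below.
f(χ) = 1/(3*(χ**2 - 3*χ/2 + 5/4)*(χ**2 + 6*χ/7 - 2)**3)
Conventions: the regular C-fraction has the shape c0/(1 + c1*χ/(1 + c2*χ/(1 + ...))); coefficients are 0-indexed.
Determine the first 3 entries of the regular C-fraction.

The regular C-fraction coefficients are [-1/30, -87/35, 683/1218].

Taylor coefficients (expand at 0): a_0 = -1/30, a_1 = -29/350, a_2 = -11723/73500.
c0 = a_0 = -1/30. Peel one level at a time: if S = 1 + c*χ/S' with S'(0) = 1, then c is the χ-coefficient of S and S' = c*χ/(S - 1).
S_1 = c0/f = 1 + (-87/35)*χ + (683/490)*χ^2 + ...; c1 = -87/35.
S_2 = c1*χ/(S_1 - 1) = 1 + (683/1218)*χ + ...; c2 = 683/1218.


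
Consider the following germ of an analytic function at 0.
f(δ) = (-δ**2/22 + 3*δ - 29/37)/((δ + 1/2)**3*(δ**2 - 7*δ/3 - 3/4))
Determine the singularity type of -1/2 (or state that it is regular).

The point is a pole of order 3.

The denominator factor δ + 1/2 vanishes at -1/2 and appears to the power 3; the numerator there equals -7473/3256, nonzero, and no other factor vanishes.
Hence a pole whose order is the multiplicity, 3.


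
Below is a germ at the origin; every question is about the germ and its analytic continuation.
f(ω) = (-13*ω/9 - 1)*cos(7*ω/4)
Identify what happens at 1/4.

There is no denominator, hence no pole anywhere.
The factor cos(7*ω/4) is entire.
So the germ continues analytically to 1/4.

The point is a regular point.


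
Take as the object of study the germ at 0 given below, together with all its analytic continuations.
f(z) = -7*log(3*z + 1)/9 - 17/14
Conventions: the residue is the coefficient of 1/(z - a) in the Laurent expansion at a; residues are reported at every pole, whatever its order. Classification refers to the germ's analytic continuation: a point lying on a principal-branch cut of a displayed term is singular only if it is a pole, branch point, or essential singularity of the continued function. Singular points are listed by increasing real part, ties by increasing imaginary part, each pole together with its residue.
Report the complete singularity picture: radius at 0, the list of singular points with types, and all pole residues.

Radius of convergence at 0: 1/3.
At -1/3: a logarithmic branch point.

Branch term (-7/9)*log(1 - z/(-1/3)): its argument vanishes at z = -1/3, a logarithmic branch point, modulus 1/3.
The radius of convergence is the smallest modulus among the singular points: 1/3.


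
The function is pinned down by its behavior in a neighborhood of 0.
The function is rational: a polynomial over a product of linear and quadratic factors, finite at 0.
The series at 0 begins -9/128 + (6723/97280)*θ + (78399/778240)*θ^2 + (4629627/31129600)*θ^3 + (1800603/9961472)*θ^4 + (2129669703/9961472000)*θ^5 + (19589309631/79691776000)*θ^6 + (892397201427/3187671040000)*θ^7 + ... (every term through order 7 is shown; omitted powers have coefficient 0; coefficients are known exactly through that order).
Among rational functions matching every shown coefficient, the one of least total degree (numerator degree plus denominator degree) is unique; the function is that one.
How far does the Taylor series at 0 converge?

The radius of convergence is 8/9.

No rational of total degree below 4 reproduces all 8 coefficients; solving the [1/3] Pade equations on them gives f(θ) = (14*θ/19 - 5/16)/((θ - 8/9)*(θ**2 + 5*θ/4 - 5)), whose expansion matches every shown term.
Denominator factor (θ - 8/9): pole of order 1 at 8/9, modulus 8/9.
Denominator factor (θ**2 + 5*θ/4 - 5): discriminant 345/16, real irrational roots -5/8 + (1/8)*sqrt(345) and -5/8 - (1/8)*sqrt(345); poles of order 1, moduli -5/8 + (1/8)*sqrt(345) and 5/8 + (1/8)*sqrt(345).
The radius of convergence is the smallest modulus among the singular points: 8/9.


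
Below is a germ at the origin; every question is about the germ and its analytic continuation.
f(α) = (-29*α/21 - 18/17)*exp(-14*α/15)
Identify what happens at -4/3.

There is no denominator, hence no pole anywhere.
The factor exp(-14*α/15) is entire.
So the germ continues analytically to -4/3.

The point is a regular point.


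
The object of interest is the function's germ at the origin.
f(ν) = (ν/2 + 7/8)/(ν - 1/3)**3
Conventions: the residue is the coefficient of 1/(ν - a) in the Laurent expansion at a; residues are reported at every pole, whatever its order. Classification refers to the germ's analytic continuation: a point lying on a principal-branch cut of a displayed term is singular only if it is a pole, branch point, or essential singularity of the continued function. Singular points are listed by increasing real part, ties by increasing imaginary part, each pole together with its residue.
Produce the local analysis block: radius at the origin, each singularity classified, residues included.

Radius of convergence at 0: 1/3.
At 1/3: a pole of order 3; residue 0.

Denominator factor (ν - 1/3)^3: pole of order 3 at 1/3, modulus 1/3.
The radius of convergence is the smallest modulus among the singular points: 1/3.
At the order-3 pole 1/3 set g(ν) = (ν - (1/3))^3*f(ν) = ν/2 + 7/8.
Order-3 pole: residue = g''(a)/2; g''(1/3) = 0, so the residue is 0.


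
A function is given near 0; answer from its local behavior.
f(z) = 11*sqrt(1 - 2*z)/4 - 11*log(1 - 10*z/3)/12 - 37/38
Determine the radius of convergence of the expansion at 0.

Branch term (-11/12)*log(1 - z/(3/10)): its argument vanishes at z = 3/10, a logarithmic branch point, modulus 3/10.
Branch term (11/4)*sqrt(1 - z/(1/2)): its argument vanishes at z = 1/2, a square-root branch point, modulus 1/2.
The radius of convergence is the smallest modulus among the singular points: 3/10.

The radius of convergence is 3/10.


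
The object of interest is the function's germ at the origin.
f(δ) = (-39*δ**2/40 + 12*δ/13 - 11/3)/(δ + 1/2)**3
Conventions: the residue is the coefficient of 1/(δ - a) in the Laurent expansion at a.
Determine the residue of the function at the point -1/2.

At the order-3 pole -1/2 set g(δ) = (δ - (-1/2))^3*f(δ) = -39*δ**2/40 + 12*δ/13 - 11/3.
Order-3 pole: residue = g''(a)/2; g''(-1/2) = -39/20, so the residue is -39/40.

The residue is -39/40.


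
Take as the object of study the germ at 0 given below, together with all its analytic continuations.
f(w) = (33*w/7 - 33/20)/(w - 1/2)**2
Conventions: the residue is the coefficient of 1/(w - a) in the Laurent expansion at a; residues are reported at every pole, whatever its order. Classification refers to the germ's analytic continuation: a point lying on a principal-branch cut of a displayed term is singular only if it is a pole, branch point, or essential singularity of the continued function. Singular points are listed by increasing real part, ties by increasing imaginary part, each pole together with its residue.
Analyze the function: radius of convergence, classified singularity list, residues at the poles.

Radius of convergence at 0: 1/2.
At 1/2: a pole of order 2; residue 33/7.

Denominator factor (w - 1/2)^2: pole of order 2 at 1/2, modulus 1/2.
The radius of convergence is the smallest modulus among the singular points: 1/2.
At the order-2 pole 1/2 set g(w) = (w - (1/2))^2*f(w) = 33*w/7 - 33/20.
Order-2 pole: residue = g'(a); g'(1/2) = 33/7, so the residue is 33/7.


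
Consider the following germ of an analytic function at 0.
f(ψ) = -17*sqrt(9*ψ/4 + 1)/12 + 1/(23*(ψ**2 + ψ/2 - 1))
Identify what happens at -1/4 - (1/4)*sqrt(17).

The point is a pole of order 1.

The denominator factor ψ**2 + ψ/2 - 1 vanishes at -1/4 - (1/4)*sqrt(17) and appears to the power 1; the numerator there equals 1/23, nonzero, and no other factor vanishes.
The branch terms are analytic at this point.
Hence a pole whose order is the multiplicity, 1.


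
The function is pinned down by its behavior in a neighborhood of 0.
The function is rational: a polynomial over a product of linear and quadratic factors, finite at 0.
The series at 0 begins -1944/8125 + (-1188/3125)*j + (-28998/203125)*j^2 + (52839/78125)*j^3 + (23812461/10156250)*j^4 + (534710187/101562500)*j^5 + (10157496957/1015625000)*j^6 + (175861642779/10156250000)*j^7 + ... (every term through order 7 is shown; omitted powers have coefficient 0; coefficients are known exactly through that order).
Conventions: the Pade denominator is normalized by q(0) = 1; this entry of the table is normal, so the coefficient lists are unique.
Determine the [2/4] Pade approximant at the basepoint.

The Pade approximant has numerator coefficients [-1944/8125, 16963776/34169135, 4240944/34169135]; denominator coefficients [1, -19260233/5256790, 61847186/13141975, -161945081/65709875, 36162144/65709875].


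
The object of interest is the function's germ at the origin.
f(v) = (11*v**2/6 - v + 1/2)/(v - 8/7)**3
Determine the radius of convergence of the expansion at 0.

Denominator factor (v - 8/7)^3: pole of order 3 at 8/7, modulus 8/7.
The radius of convergence is the smallest modulus among the singular points: 8/7.

The radius of convergence is 8/7.


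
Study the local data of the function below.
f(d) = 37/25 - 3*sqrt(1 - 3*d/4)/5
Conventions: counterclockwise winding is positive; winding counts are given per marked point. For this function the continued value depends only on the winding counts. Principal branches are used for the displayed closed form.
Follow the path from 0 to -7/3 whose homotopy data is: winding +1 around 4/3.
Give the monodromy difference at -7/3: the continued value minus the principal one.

The rational part is single-valued and drops out of the difference; each branch term changes only by its own monodromy.
(-3/5)*sqrt(1 - d/(4/3)): winding +1 is odd, the square root flips sign, contributing -2*(-3/5)*sqrt(1 - (-7/3)/(4/3)) = -2*(-3/5)*sqrt(11/4) = (3/5)*sqrt(11).
Summing the contributions at d = -7/3 gives (3/5)*sqrt(11).

Continued minus principal equals (3/5)*sqrt(11).


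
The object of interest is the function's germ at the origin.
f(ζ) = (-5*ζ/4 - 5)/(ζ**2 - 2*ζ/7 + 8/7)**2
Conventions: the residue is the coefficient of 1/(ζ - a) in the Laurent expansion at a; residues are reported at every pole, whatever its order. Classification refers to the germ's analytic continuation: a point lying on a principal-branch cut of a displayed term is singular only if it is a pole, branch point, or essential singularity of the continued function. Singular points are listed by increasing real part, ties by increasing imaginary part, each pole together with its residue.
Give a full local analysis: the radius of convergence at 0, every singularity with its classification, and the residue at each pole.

Denominator factor (ζ**2 - 2*ζ/7 + 8/7)^2: discriminant -220/49, complex-conjugate roots (1/7) + ((1/7)*sqrt(55))*i and (1/7) - ((1/7)*sqrt(55))*i; poles of order 2, moduli (2/7)*sqrt(14) and (2/7)*sqrt(14).
The radius of convergence is the smallest modulus among the singular points: (2/7)*sqrt(14).
The factor ζ**2 - 2*ζ/7 + 8/7 splits as (ζ - a)(ζ - a') with a = (1/7) - ((1/7)*sqrt(55))*i, a' = (1/7) + ((1/7)*sqrt(55))*i. At the order-2 pole a set g(ζ) = (ζ - a)^2*f(ζ) = [-5*ζ/4 - 5] / (ζ - a')^2.
Order-2 pole: residue = g'(a); g'((1/7) - ((1/7)*sqrt(55))*i) = -((1421/9680)*sqrt(55))*i, so the residue is -((1421/9680)*sqrt(55))*i.
The factor ζ**2 - 2*ζ/7 + 8/7 splits as (ζ - a)(ζ - a') with a = (1/7) + ((1/7)*sqrt(55))*i, a' = (1/7) - ((1/7)*sqrt(55))*i. At the order-2 pole a set g(ζ) = (ζ - a)^2*f(ζ) = [-5*ζ/4 - 5] / (ζ - a')^2.
Order-2 pole: residue = g'(a); g'((1/7) + ((1/7)*sqrt(55))*i) = ((1421/9680)*sqrt(55))*i, so the residue is ((1421/9680)*sqrt(55))*i.
List the singular points by increasing real part (a conjugate pair: the negative imaginary part first).

Radius of convergence at 0: (2/7)*sqrt(14).
At (1/7) - ((1/7)*sqrt(55))*i: a pole of order 2; residue -((1421/9680)*sqrt(55))*i.
At (1/7) + ((1/7)*sqrt(55))*i: a pole of order 2; residue ((1421/9680)*sqrt(55))*i.


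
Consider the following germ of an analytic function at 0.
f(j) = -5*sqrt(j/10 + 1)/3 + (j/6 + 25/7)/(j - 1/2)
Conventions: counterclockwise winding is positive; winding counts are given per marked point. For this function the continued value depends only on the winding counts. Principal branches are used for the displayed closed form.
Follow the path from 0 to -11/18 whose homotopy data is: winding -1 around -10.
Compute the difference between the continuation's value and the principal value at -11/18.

The rational part is single-valued and drops out of the difference; each branch term changes only by its own monodromy.
(-5/3)*sqrt(1 - j/(-10)): winding -1 is odd, the square root flips sign, contributing -2*(-5/3)*sqrt(1 - (-11/18)/(-10)) = -2*(-5/3)*sqrt(169/180) = (13/9)*sqrt(5).
Summing the contributions at j = -11/18 gives (13/9)*sqrt(5).

Continued minus principal equals (13/9)*sqrt(5).


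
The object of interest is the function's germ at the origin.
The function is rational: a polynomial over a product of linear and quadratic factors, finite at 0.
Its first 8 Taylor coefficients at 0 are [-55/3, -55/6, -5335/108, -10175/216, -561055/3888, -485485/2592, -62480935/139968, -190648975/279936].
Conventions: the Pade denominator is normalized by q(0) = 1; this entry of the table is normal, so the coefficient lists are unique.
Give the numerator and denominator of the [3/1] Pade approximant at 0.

Taylor coefficients needed (read off): a_0 = -55/3, a_1 = -55/6, a_2 = -5335/108, a_3 = -10175/216, a_4 = -561055/3888.
Write the denominator as Q(ν) = 1 + q1*ν. Requiring Q*f - P = O(ν^5) with deg P <= 3 kills the coefficients of ν^4..ν^4 in Q*f:
  ν^4: a_4 + q1*a_3 = 0, i.e. -561055/3888 + (-10175/216)*q1 = 0.
Solving this linear system: q1 = -10201/3330.
The numerator is Q*f truncated at degree 3: P0 = a_0 = -55/3; P1 = a_1 + q1*a_0 = 46948/999; P2 = a_2 + q1*a_1 = -21296/999; P3 = a_3 + q1*a_2 = 937024/8991.

The Pade approximant has numerator coefficients [-55/3, 46948/999, -21296/999, 937024/8991]; denominator coefficients [1, -10201/3330].


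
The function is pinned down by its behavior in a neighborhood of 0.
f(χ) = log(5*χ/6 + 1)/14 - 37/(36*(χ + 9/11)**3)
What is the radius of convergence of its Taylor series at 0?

The radius of convergence is 9/11.

Denominator factor (χ + 9/11)^3: pole of order 3 at -9/11, modulus 9/11.
Branch term (1/14)*log(1 - χ/(-6/5)): its argument vanishes at χ = -6/5, a logarithmic branch point, modulus 6/5.
The radius of convergence is the smallest modulus among the singular points: 9/11.


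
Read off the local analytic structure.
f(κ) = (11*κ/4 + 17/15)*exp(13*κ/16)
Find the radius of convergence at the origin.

The radius of convergence is infinite.

The factor exp(13*κ/16) is entire and contributes no finite singular point.
The polynomial part has no poles.
No finite singular points: the Taylor series at 0 converges everywhere.


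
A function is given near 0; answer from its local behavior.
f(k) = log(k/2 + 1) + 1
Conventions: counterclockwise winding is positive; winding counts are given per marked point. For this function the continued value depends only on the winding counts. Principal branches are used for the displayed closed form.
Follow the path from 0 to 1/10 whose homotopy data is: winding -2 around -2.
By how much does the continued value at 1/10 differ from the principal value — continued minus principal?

The rational part is single-valued and drops out of the difference; each branch term changes only by its own monodromy.
(1)*log(1 - k/(-2)): each positive loop around -2 adds 2*pi*i to the log, so winding -2 contributes (1)*(-2)*2*pi*i = -(4)*pi*i.
Summing the contributions at k = 1/10 gives -(4)*pi*i.

Continued minus principal equals -(4)*pi*i.


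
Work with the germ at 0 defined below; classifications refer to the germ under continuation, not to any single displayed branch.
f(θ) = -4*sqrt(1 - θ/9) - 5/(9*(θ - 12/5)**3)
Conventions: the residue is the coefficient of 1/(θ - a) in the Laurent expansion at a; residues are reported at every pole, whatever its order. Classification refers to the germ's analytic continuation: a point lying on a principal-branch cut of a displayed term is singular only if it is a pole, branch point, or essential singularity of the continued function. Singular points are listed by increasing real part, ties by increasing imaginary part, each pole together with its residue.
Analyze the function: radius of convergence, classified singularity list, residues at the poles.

Radius of convergence at 0: 12/5.
At 12/5: a pole of order 3; residue 0.
At 9: an algebraic (square-root) branch point.

Denominator factor (θ - 12/5)^3: pole of order 3 at 12/5, modulus 12/5.
Branch term (-4)*sqrt(1 - θ/(9)): its argument vanishes at θ = 9, a square-root branch point, modulus 9.
The radius of convergence is the smallest modulus among the singular points: 12/5.
The branch term is analytic at 12/5 and contributes nothing to the residue; only the rational part matters.
At the order-3 pole 12/5 set g(θ) = (θ - (12/5))^3*(rational part) = -5/9.
Order-3 pole: residue = g''(a)/2; g''(12/5) = 0, so the residue is 0.
List the singular points by increasing real part (a conjugate pair: the negative imaginary part first).


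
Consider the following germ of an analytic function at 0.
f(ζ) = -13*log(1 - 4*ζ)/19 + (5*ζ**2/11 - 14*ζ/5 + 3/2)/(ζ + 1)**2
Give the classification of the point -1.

The point is a pole of order 2.

The denominator factor ζ + 1 vanishes at -1 and appears to the power 2; the numerator there equals 523/110, nonzero, and no other factor vanishes.
The branch terms are analytic at this point.
Hence a pole whose order is the multiplicity, 2.
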